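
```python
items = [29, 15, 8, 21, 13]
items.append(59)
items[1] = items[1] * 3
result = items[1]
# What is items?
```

Answer: [29, 45, 8, 21, 13, 59]

Derivation:
Trace (tracking items):
items = [29, 15, 8, 21, 13]  # -> items = [29, 15, 8, 21, 13]
items.append(59)  # -> items = [29, 15, 8, 21, 13, 59]
items[1] = items[1] * 3  # -> items = [29, 45, 8, 21, 13, 59]
result = items[1]  # -> result = 45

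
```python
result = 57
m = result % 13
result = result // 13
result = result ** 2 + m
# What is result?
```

Answer: 21

Derivation:
Trace (tracking result):
result = 57  # -> result = 57
m = result % 13  # -> m = 5
result = result // 13  # -> result = 4
result = result ** 2 + m  # -> result = 21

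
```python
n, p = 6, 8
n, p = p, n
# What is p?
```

Answer: 6

Derivation:
Trace (tracking p):
n, p = (6, 8)  # -> n = 6, p = 8
n, p = (p, n)  # -> n = 8, p = 6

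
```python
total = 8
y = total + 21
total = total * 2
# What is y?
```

Trace (tracking y):
total = 8  # -> total = 8
y = total + 21  # -> y = 29
total = total * 2  # -> total = 16

Answer: 29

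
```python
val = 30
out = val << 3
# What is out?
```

Trace (tracking out):
val = 30  # -> val = 30
out = val << 3  # -> out = 240

Answer: 240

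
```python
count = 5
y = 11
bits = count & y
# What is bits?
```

Trace (tracking bits):
count = 5  # -> count = 5
y = 11  # -> y = 11
bits = count & y  # -> bits = 1

Answer: 1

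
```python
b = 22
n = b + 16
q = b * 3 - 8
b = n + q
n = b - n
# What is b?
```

Answer: 96

Derivation:
Trace (tracking b):
b = 22  # -> b = 22
n = b + 16  # -> n = 38
q = b * 3 - 8  # -> q = 58
b = n + q  # -> b = 96
n = b - n  # -> n = 58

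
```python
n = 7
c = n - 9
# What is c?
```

Answer: -2

Derivation:
Trace (tracking c):
n = 7  # -> n = 7
c = n - 9  # -> c = -2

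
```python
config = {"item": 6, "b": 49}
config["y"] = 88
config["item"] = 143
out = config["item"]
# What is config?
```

Answer: {'item': 143, 'b': 49, 'y': 88}

Derivation:
Trace (tracking config):
config = {'item': 6, 'b': 49}  # -> config = {'item': 6, 'b': 49}
config['y'] = 88  # -> config = {'item': 6, 'b': 49, 'y': 88}
config['item'] = 143  # -> config = {'item': 143, 'b': 49, 'y': 88}
out = config['item']  # -> out = 143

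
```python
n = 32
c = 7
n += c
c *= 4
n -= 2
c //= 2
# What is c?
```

Answer: 14

Derivation:
Trace (tracking c):
n = 32  # -> n = 32
c = 7  # -> c = 7
n += c  # -> n = 39
c *= 4  # -> c = 28
n -= 2  # -> n = 37
c //= 2  # -> c = 14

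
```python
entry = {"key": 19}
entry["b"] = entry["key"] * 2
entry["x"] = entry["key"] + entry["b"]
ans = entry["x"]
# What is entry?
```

Answer: {'key': 19, 'b': 38, 'x': 57}

Derivation:
Trace (tracking entry):
entry = {'key': 19}  # -> entry = {'key': 19}
entry['b'] = entry['key'] * 2  # -> entry = {'key': 19, 'b': 38}
entry['x'] = entry['key'] + entry['b']  # -> entry = {'key': 19, 'b': 38, 'x': 57}
ans = entry['x']  # -> ans = 57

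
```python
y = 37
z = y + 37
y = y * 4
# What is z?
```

Answer: 74

Derivation:
Trace (tracking z):
y = 37  # -> y = 37
z = y + 37  # -> z = 74
y = y * 4  # -> y = 148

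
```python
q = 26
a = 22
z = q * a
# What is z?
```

Answer: 572

Derivation:
Trace (tracking z):
q = 26  # -> q = 26
a = 22  # -> a = 22
z = q * a  # -> z = 572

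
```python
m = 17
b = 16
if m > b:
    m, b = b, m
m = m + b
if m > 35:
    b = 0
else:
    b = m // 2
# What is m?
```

Answer: 33

Derivation:
Trace (tracking m):
m = 17  # -> m = 17
b = 16  # -> b = 16
if m > b:  # condition is True
    m, b = (b, m)  # -> m = 16, b = 17
m = m + b  # -> m = 33
if m > 35:  # condition is False
else:
    b = m // 2  # -> b = 16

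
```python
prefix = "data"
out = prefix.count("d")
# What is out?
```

Answer: 1

Derivation:
Trace (tracking out):
prefix = 'data'  # -> prefix = 'data'
out = prefix.count('d')  # -> out = 1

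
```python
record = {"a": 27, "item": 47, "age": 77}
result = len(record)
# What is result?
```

Trace (tracking result):
record = {'a': 27, 'item': 47, 'age': 77}  # -> record = {'a': 27, 'item': 47, 'age': 77}
result = len(record)  # -> result = 3

Answer: 3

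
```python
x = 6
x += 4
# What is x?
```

Trace (tracking x):
x = 6  # -> x = 6
x += 4  # -> x = 10

Answer: 10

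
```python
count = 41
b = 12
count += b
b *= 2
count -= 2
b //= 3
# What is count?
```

Answer: 51

Derivation:
Trace (tracking count):
count = 41  # -> count = 41
b = 12  # -> b = 12
count += b  # -> count = 53
b *= 2  # -> b = 24
count -= 2  # -> count = 51
b //= 3  # -> b = 8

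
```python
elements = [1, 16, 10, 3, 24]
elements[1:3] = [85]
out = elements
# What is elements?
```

Trace (tracking elements):
elements = [1, 16, 10, 3, 24]  # -> elements = [1, 16, 10, 3, 24]
elements[1:3] = [85]  # -> elements = [1, 85, 3, 24]
out = elements  # -> out = [1, 85, 3, 24]

Answer: [1, 85, 3, 24]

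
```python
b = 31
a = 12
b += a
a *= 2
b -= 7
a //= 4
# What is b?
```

Answer: 36

Derivation:
Trace (tracking b):
b = 31  # -> b = 31
a = 12  # -> a = 12
b += a  # -> b = 43
a *= 2  # -> a = 24
b -= 7  # -> b = 36
a //= 4  # -> a = 6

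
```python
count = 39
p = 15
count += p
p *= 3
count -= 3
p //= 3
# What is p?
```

Answer: 15

Derivation:
Trace (tracking p):
count = 39  # -> count = 39
p = 15  # -> p = 15
count += p  # -> count = 54
p *= 3  # -> p = 45
count -= 3  # -> count = 51
p //= 3  # -> p = 15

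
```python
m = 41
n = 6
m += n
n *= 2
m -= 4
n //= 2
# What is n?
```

Answer: 6

Derivation:
Trace (tracking n):
m = 41  # -> m = 41
n = 6  # -> n = 6
m += n  # -> m = 47
n *= 2  # -> n = 12
m -= 4  # -> m = 43
n //= 2  # -> n = 6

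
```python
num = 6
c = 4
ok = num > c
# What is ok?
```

Answer: True

Derivation:
Trace (tracking ok):
num = 6  # -> num = 6
c = 4  # -> c = 4
ok = num > c  # -> ok = True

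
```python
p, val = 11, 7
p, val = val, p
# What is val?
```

Trace (tracking val):
p, val = (11, 7)  # -> p = 11, val = 7
p, val = (val, p)  # -> p = 7, val = 11

Answer: 11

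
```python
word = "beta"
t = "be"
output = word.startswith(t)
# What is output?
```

Trace (tracking output):
word = 'beta'  # -> word = 'beta'
t = 'be'  # -> t = 'be'
output = word.startswith(t)  # -> output = True

Answer: True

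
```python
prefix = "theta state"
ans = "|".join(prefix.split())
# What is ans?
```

Trace (tracking ans):
prefix = 'theta state'  # -> prefix = 'theta state'
ans = '|'.join(prefix.split())  # -> ans = 'theta|state'

Answer: 'theta|state'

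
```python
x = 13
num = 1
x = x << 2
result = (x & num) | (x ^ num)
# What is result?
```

Trace (tracking result):
x = 13  # -> x = 13
num = 1  # -> num = 1
x = x << 2  # -> x = 52
result = x & num | x ^ num  # -> result = 53

Answer: 53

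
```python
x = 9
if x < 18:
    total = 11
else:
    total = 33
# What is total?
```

Answer: 11

Derivation:
Trace (tracking total):
x = 9  # -> x = 9
if x < 18:  # condition is True
    total = 11  # -> total = 11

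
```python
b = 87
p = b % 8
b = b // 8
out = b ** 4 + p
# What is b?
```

Trace (tracking b):
b = 87  # -> b = 87
p = b % 8  # -> p = 7
b = b // 8  # -> b = 10
out = b ** 4 + p  # -> out = 10007

Answer: 10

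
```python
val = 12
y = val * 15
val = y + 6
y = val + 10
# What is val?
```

Trace (tracking val):
val = 12  # -> val = 12
y = val * 15  # -> y = 180
val = y + 6  # -> val = 186
y = val + 10  # -> y = 196

Answer: 186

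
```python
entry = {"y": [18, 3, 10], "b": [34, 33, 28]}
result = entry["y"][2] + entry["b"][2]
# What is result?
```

Trace (tracking result):
entry = {'y': [18, 3, 10], 'b': [34, 33, 28]}  # -> entry = {'y': [18, 3, 10], 'b': [34, 33, 28]}
result = entry['y'][2] + entry['b'][2]  # -> result = 38

Answer: 38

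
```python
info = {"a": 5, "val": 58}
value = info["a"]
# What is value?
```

Answer: 5

Derivation:
Trace (tracking value):
info = {'a': 5, 'val': 58}  # -> info = {'a': 5, 'val': 58}
value = info['a']  # -> value = 5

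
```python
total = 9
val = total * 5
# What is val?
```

Answer: 45

Derivation:
Trace (tracking val):
total = 9  # -> total = 9
val = total * 5  # -> val = 45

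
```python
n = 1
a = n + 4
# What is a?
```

Answer: 5

Derivation:
Trace (tracking a):
n = 1  # -> n = 1
a = n + 4  # -> a = 5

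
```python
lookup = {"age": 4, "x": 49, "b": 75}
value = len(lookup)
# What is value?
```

Answer: 3

Derivation:
Trace (tracking value):
lookup = {'age': 4, 'x': 49, 'b': 75}  # -> lookup = {'age': 4, 'x': 49, 'b': 75}
value = len(lookup)  # -> value = 3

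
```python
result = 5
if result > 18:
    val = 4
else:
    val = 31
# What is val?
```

Answer: 31

Derivation:
Trace (tracking val):
result = 5  # -> result = 5
if result > 18:  # condition is False
else:
    val = 31  # -> val = 31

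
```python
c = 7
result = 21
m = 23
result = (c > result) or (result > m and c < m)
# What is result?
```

Answer: False

Derivation:
Trace (tracking result):
c = 7  # -> c = 7
result = 21  # -> result = 21
m = 23  # -> m = 23
result = c > result or (result > m and c < m)  # -> result = False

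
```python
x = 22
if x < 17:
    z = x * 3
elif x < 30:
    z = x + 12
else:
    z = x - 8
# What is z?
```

Answer: 34

Derivation:
Trace (tracking z):
x = 22  # -> x = 22
if x < 17:  # condition is False
elif x < 30:  # condition is True
    z = x + 12  # -> z = 34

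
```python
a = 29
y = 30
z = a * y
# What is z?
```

Trace (tracking z):
a = 29  # -> a = 29
y = 30  # -> y = 30
z = a * y  # -> z = 870

Answer: 870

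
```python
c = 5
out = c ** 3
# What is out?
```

Answer: 125

Derivation:
Trace (tracking out):
c = 5  # -> c = 5
out = c ** 3  # -> out = 125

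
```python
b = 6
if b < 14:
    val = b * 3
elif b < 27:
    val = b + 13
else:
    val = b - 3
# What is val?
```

Answer: 18

Derivation:
Trace (tracking val):
b = 6  # -> b = 6
if b < 14:  # condition is True
    val = b * 3  # -> val = 18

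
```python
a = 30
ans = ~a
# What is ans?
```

Answer: -31

Derivation:
Trace (tracking ans):
a = 30  # -> a = 30
ans = ~a  # -> ans = -31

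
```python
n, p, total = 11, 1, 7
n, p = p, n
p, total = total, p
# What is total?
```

Answer: 11

Derivation:
Trace (tracking total):
n, p, total = (11, 1, 7)  # -> n = 11, p = 1, total = 7
n, p = (p, n)  # -> n = 1, p = 11
p, total = (total, p)  # -> p = 7, total = 11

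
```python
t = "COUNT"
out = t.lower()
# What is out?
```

Trace (tracking out):
t = 'COUNT'  # -> t = 'COUNT'
out = t.lower()  # -> out = 'count'

Answer: 'count'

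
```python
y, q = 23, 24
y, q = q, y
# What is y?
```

Trace (tracking y):
y, q = (23, 24)  # -> y = 23, q = 24
y, q = (q, y)  # -> y = 24, q = 23

Answer: 24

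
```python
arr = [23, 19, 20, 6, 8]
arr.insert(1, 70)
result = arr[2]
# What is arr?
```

Answer: [23, 70, 19, 20, 6, 8]

Derivation:
Trace (tracking arr):
arr = [23, 19, 20, 6, 8]  # -> arr = [23, 19, 20, 6, 8]
arr.insert(1, 70)  # -> arr = [23, 70, 19, 20, 6, 8]
result = arr[2]  # -> result = 19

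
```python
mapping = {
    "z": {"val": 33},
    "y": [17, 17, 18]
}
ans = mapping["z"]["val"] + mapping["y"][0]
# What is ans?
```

Trace (tracking ans):
mapping = {'z': {'val': 33}, 'y': [17, 17, 18]}  # -> mapping = {'z': {'val': 33}, 'y': [17, 17, 18]}
ans = mapping['z']['val'] + mapping['y'][0]  # -> ans = 50

Answer: 50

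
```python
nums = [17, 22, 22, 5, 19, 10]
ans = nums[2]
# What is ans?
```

Answer: 22

Derivation:
Trace (tracking ans):
nums = [17, 22, 22, 5, 19, 10]  # -> nums = [17, 22, 22, 5, 19, 10]
ans = nums[2]  # -> ans = 22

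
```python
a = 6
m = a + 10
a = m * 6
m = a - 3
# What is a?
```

Answer: 96

Derivation:
Trace (tracking a):
a = 6  # -> a = 6
m = a + 10  # -> m = 16
a = m * 6  # -> a = 96
m = a - 3  # -> m = 93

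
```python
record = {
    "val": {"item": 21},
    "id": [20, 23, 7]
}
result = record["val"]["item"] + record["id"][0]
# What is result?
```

Answer: 41

Derivation:
Trace (tracking result):
record = {'val': {'item': 21}, 'id': [20, 23, 7]}  # -> record = {'val': {'item': 21}, 'id': [20, 23, 7]}
result = record['val']['item'] + record['id'][0]  # -> result = 41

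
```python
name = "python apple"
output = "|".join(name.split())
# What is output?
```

Trace (tracking output):
name = 'python apple'  # -> name = 'python apple'
output = '|'.join(name.split())  # -> output = 'python|apple'

Answer: 'python|apple'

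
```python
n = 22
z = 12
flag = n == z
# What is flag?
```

Answer: False

Derivation:
Trace (tracking flag):
n = 22  # -> n = 22
z = 12  # -> z = 12
flag = n == z  # -> flag = False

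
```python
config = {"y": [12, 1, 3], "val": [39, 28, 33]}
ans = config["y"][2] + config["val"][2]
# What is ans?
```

Answer: 36

Derivation:
Trace (tracking ans):
config = {'y': [12, 1, 3], 'val': [39, 28, 33]}  # -> config = {'y': [12, 1, 3], 'val': [39, 28, 33]}
ans = config['y'][2] + config['val'][2]  # -> ans = 36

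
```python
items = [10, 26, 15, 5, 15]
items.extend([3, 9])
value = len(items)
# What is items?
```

Trace (tracking items):
items = [10, 26, 15, 5, 15]  # -> items = [10, 26, 15, 5, 15]
items.extend([3, 9])  # -> items = [10, 26, 15, 5, 15, 3, 9]
value = len(items)  # -> value = 7

Answer: [10, 26, 15, 5, 15, 3, 9]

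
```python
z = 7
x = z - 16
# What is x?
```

Trace (tracking x):
z = 7  # -> z = 7
x = z - 16  # -> x = -9

Answer: -9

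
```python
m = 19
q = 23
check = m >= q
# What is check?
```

Trace (tracking check):
m = 19  # -> m = 19
q = 23  # -> q = 23
check = m >= q  # -> check = False

Answer: False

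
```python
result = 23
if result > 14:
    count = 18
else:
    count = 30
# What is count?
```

Answer: 18

Derivation:
Trace (tracking count):
result = 23  # -> result = 23
if result > 14:  # condition is True
    count = 18  # -> count = 18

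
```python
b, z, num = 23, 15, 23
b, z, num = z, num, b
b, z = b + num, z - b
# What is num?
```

Answer: 23

Derivation:
Trace (tracking num):
b, z, num = (23, 15, 23)  # -> b = 23, z = 15, num = 23
b, z, num = (z, num, b)  # -> b = 15, z = 23, num = 23
b, z = (b + num, z - b)  # -> b = 38, z = 8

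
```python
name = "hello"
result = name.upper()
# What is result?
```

Trace (tracking result):
name = 'hello'  # -> name = 'hello'
result = name.upper()  # -> result = 'HELLO'

Answer: 'HELLO'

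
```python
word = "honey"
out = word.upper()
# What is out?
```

Trace (tracking out):
word = 'honey'  # -> word = 'honey'
out = word.upper()  # -> out = 'HONEY'

Answer: 'HONEY'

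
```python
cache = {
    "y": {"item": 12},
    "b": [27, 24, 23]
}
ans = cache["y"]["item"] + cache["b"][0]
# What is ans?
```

Trace (tracking ans):
cache = {'y': {'item': 12}, 'b': [27, 24, 23]}  # -> cache = {'y': {'item': 12}, 'b': [27, 24, 23]}
ans = cache['y']['item'] + cache['b'][0]  # -> ans = 39

Answer: 39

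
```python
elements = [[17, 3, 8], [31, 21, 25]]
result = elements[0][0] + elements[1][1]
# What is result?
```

Trace (tracking result):
elements = [[17, 3, 8], [31, 21, 25]]  # -> elements = [[17, 3, 8], [31, 21, 25]]
result = elements[0][0] + elements[1][1]  # -> result = 38

Answer: 38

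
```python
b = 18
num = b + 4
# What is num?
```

Trace (tracking num):
b = 18  # -> b = 18
num = b + 4  # -> num = 22

Answer: 22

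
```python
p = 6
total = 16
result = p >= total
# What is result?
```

Answer: False

Derivation:
Trace (tracking result):
p = 6  # -> p = 6
total = 16  # -> total = 16
result = p >= total  # -> result = False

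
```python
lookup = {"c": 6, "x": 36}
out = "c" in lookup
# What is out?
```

Answer: True

Derivation:
Trace (tracking out):
lookup = {'c': 6, 'x': 36}  # -> lookup = {'c': 6, 'x': 36}
out = 'c' in lookup  # -> out = True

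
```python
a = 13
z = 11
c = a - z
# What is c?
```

Answer: 2

Derivation:
Trace (tracking c):
a = 13  # -> a = 13
z = 11  # -> z = 11
c = a - z  # -> c = 2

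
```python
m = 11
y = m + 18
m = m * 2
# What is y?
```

Answer: 29

Derivation:
Trace (tracking y):
m = 11  # -> m = 11
y = m + 18  # -> y = 29
m = m * 2  # -> m = 22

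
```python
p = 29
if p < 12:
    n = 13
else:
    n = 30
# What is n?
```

Trace (tracking n):
p = 29  # -> p = 29
if p < 12:  # condition is False
else:
    n = 30  # -> n = 30

Answer: 30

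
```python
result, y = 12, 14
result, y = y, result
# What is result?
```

Trace (tracking result):
result, y = (12, 14)  # -> result = 12, y = 14
result, y = (y, result)  # -> result = 14, y = 12

Answer: 14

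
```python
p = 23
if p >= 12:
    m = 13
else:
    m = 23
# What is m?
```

Answer: 13

Derivation:
Trace (tracking m):
p = 23  # -> p = 23
if p >= 12:  # condition is True
    m = 13  # -> m = 13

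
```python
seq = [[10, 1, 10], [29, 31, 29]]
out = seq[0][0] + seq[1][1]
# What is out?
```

Answer: 41

Derivation:
Trace (tracking out):
seq = [[10, 1, 10], [29, 31, 29]]  # -> seq = [[10, 1, 10], [29, 31, 29]]
out = seq[0][0] + seq[1][1]  # -> out = 41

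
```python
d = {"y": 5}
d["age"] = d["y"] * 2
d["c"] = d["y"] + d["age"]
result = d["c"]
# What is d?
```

Answer: {'y': 5, 'age': 10, 'c': 15}

Derivation:
Trace (tracking d):
d = {'y': 5}  # -> d = {'y': 5}
d['age'] = d['y'] * 2  # -> d = {'y': 5, 'age': 10}
d['c'] = d['y'] + d['age']  # -> d = {'y': 5, 'age': 10, 'c': 15}
result = d['c']  # -> result = 15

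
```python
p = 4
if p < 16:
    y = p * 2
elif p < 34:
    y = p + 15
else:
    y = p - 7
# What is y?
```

Trace (tracking y):
p = 4  # -> p = 4
if p < 16:  # condition is True
    y = p * 2  # -> y = 8

Answer: 8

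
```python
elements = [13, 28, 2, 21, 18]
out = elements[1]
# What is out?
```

Answer: 28

Derivation:
Trace (tracking out):
elements = [13, 28, 2, 21, 18]  # -> elements = [13, 28, 2, 21, 18]
out = elements[1]  # -> out = 28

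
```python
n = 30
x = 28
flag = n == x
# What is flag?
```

Answer: False

Derivation:
Trace (tracking flag):
n = 30  # -> n = 30
x = 28  # -> x = 28
flag = n == x  # -> flag = False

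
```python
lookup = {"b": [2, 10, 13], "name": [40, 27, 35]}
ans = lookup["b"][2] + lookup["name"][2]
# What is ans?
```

Answer: 48

Derivation:
Trace (tracking ans):
lookup = {'b': [2, 10, 13], 'name': [40, 27, 35]}  # -> lookup = {'b': [2, 10, 13], 'name': [40, 27, 35]}
ans = lookup['b'][2] + lookup['name'][2]  # -> ans = 48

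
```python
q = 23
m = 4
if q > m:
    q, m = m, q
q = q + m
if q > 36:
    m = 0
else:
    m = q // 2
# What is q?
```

Trace (tracking q):
q = 23  # -> q = 23
m = 4  # -> m = 4
if q > m:  # condition is True
    q, m = (m, q)  # -> q = 4, m = 23
q = q + m  # -> q = 27
if q > 36:  # condition is False
else:
    m = q // 2  # -> m = 13

Answer: 27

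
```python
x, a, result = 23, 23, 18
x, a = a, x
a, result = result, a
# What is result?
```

Answer: 23

Derivation:
Trace (tracking result):
x, a, result = (23, 23, 18)  # -> x = 23, a = 23, result = 18
x, a = (a, x)  # -> x = 23, a = 23
a, result = (result, a)  # -> a = 18, result = 23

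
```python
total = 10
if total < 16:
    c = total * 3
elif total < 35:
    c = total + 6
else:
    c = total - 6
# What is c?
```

Answer: 30

Derivation:
Trace (tracking c):
total = 10  # -> total = 10
if total < 16:  # condition is True
    c = total * 3  # -> c = 30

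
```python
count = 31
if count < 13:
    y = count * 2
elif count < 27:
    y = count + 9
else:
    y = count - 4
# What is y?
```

Answer: 27

Derivation:
Trace (tracking y):
count = 31  # -> count = 31
if count < 13:  # condition is False
elif count < 27:  # condition is False
else:
    y = count - 4  # -> y = 27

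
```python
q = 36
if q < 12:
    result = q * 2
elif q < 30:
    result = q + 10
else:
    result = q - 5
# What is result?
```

Trace (tracking result):
q = 36  # -> q = 36
if q < 12:  # condition is False
elif q < 30:  # condition is False
else:
    result = q - 5  # -> result = 31

Answer: 31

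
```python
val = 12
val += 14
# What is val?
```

Trace (tracking val):
val = 12  # -> val = 12
val += 14  # -> val = 26

Answer: 26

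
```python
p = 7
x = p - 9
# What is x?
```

Trace (tracking x):
p = 7  # -> p = 7
x = p - 9  # -> x = -2

Answer: -2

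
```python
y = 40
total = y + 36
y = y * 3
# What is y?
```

Trace (tracking y):
y = 40  # -> y = 40
total = y + 36  # -> total = 76
y = y * 3  # -> y = 120

Answer: 120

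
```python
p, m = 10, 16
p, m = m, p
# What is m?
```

Answer: 10

Derivation:
Trace (tracking m):
p, m = (10, 16)  # -> p = 10, m = 16
p, m = (m, p)  # -> p = 16, m = 10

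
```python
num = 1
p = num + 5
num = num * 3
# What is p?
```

Trace (tracking p):
num = 1  # -> num = 1
p = num + 5  # -> p = 6
num = num * 3  # -> num = 3

Answer: 6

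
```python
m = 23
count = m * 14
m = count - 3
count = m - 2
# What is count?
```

Trace (tracking count):
m = 23  # -> m = 23
count = m * 14  # -> count = 322
m = count - 3  # -> m = 319
count = m - 2  # -> count = 317

Answer: 317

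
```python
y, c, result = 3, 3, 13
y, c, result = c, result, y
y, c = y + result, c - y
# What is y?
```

Trace (tracking y):
y, c, result = (3, 3, 13)  # -> y = 3, c = 3, result = 13
y, c, result = (c, result, y)  # -> y = 3, c = 13, result = 3
y, c = (y + result, c - y)  # -> y = 6, c = 10

Answer: 6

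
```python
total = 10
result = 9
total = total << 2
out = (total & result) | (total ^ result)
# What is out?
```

Answer: 41

Derivation:
Trace (tracking out):
total = 10  # -> total = 10
result = 9  # -> result = 9
total = total << 2  # -> total = 40
out = total & result | total ^ result  # -> out = 41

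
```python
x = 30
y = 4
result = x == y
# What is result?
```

Trace (tracking result):
x = 30  # -> x = 30
y = 4  # -> y = 4
result = x == y  # -> result = False

Answer: False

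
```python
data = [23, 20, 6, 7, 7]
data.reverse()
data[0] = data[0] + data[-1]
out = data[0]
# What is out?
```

Trace (tracking out):
data = [23, 20, 6, 7, 7]  # -> data = [23, 20, 6, 7, 7]
data.reverse()  # -> data = [7, 7, 6, 20, 23]
data[0] = data[0] + data[-1]  # -> data = [30, 7, 6, 20, 23]
out = data[0]  # -> out = 30

Answer: 30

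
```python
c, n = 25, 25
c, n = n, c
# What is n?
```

Answer: 25

Derivation:
Trace (tracking n):
c, n = (25, 25)  # -> c = 25, n = 25
c, n = (n, c)  # -> c = 25, n = 25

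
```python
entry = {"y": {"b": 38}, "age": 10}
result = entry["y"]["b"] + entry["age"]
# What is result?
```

Answer: 48

Derivation:
Trace (tracking result):
entry = {'y': {'b': 38}, 'age': 10}  # -> entry = {'y': {'b': 38}, 'age': 10}
result = entry['y']['b'] + entry['age']  # -> result = 48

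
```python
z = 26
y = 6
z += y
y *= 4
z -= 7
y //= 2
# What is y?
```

Answer: 12

Derivation:
Trace (tracking y):
z = 26  # -> z = 26
y = 6  # -> y = 6
z += y  # -> z = 32
y *= 4  # -> y = 24
z -= 7  # -> z = 25
y //= 2  # -> y = 12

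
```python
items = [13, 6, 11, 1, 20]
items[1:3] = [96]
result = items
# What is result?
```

Answer: [13, 96, 1, 20]

Derivation:
Trace (tracking result):
items = [13, 6, 11, 1, 20]  # -> items = [13, 6, 11, 1, 20]
items[1:3] = [96]  # -> items = [13, 96, 1, 20]
result = items  # -> result = [13, 96, 1, 20]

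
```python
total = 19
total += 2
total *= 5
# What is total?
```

Answer: 105

Derivation:
Trace (tracking total):
total = 19  # -> total = 19
total += 2  # -> total = 21
total *= 5  # -> total = 105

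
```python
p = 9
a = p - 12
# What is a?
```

Trace (tracking a):
p = 9  # -> p = 9
a = p - 12  # -> a = -3

Answer: -3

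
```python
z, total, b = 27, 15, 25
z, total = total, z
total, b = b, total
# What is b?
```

Answer: 27

Derivation:
Trace (tracking b):
z, total, b = (27, 15, 25)  # -> z = 27, total = 15, b = 25
z, total = (total, z)  # -> z = 15, total = 27
total, b = (b, total)  # -> total = 25, b = 27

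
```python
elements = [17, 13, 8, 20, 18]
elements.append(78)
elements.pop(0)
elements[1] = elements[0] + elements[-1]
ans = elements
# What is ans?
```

Trace (tracking ans):
elements = [17, 13, 8, 20, 18]  # -> elements = [17, 13, 8, 20, 18]
elements.append(78)  # -> elements = [17, 13, 8, 20, 18, 78]
elements.pop(0)  # -> elements = [13, 8, 20, 18, 78]
elements[1] = elements[0] + elements[-1]  # -> elements = [13, 91, 20, 18, 78]
ans = elements  # -> ans = [13, 91, 20, 18, 78]

Answer: [13, 91, 20, 18, 78]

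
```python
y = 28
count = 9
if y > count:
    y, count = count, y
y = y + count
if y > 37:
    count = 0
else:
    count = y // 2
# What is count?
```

Answer: 18

Derivation:
Trace (tracking count):
y = 28  # -> y = 28
count = 9  # -> count = 9
if y > count:  # condition is True
    y, count = (count, y)  # -> y = 9, count = 28
y = y + count  # -> y = 37
if y > 37:  # condition is False
else:
    count = y // 2  # -> count = 18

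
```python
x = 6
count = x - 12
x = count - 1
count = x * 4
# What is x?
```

Answer: -7

Derivation:
Trace (tracking x):
x = 6  # -> x = 6
count = x - 12  # -> count = -6
x = count - 1  # -> x = -7
count = x * 4  # -> count = -28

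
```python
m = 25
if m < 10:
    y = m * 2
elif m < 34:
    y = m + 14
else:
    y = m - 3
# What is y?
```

Trace (tracking y):
m = 25  # -> m = 25
if m < 10:  # condition is False
elif m < 34:  # condition is True
    y = m + 14  # -> y = 39

Answer: 39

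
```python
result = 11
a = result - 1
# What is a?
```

Answer: 10

Derivation:
Trace (tracking a):
result = 11  # -> result = 11
a = result - 1  # -> a = 10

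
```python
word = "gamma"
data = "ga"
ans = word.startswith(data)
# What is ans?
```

Trace (tracking ans):
word = 'gamma'  # -> word = 'gamma'
data = 'ga'  # -> data = 'ga'
ans = word.startswith(data)  # -> ans = True

Answer: True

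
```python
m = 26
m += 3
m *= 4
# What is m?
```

Trace (tracking m):
m = 26  # -> m = 26
m += 3  # -> m = 29
m *= 4  # -> m = 116

Answer: 116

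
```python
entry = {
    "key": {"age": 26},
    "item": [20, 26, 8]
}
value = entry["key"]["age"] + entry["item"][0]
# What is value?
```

Trace (tracking value):
entry = {'key': {'age': 26}, 'item': [20, 26, 8]}  # -> entry = {'key': {'age': 26}, 'item': [20, 26, 8]}
value = entry['key']['age'] + entry['item'][0]  # -> value = 46

Answer: 46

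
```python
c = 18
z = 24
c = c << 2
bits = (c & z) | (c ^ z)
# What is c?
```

Answer: 72

Derivation:
Trace (tracking c):
c = 18  # -> c = 18
z = 24  # -> z = 24
c = c << 2  # -> c = 72
bits = c & z | c ^ z  # -> bits = 88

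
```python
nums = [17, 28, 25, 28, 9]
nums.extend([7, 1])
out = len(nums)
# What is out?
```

Trace (tracking out):
nums = [17, 28, 25, 28, 9]  # -> nums = [17, 28, 25, 28, 9]
nums.extend([7, 1])  # -> nums = [17, 28, 25, 28, 9, 7, 1]
out = len(nums)  # -> out = 7

Answer: 7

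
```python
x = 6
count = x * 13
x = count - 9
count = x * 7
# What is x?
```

Trace (tracking x):
x = 6  # -> x = 6
count = x * 13  # -> count = 78
x = count - 9  # -> x = 69
count = x * 7  # -> count = 483

Answer: 69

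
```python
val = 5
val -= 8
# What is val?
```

Trace (tracking val):
val = 5  # -> val = 5
val -= 8  # -> val = -3

Answer: -3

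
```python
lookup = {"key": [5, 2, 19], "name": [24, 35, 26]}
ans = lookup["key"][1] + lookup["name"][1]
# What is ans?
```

Answer: 37

Derivation:
Trace (tracking ans):
lookup = {'key': [5, 2, 19], 'name': [24, 35, 26]}  # -> lookup = {'key': [5, 2, 19], 'name': [24, 35, 26]}
ans = lookup['key'][1] + lookup['name'][1]  # -> ans = 37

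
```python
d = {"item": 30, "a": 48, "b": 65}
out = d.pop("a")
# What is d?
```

Trace (tracking d):
d = {'item': 30, 'a': 48, 'b': 65}  # -> d = {'item': 30, 'a': 48, 'b': 65}
out = d.pop('a')  # -> out = 48

Answer: {'item': 30, 'b': 65}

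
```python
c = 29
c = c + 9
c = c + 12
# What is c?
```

Answer: 50

Derivation:
Trace (tracking c):
c = 29  # -> c = 29
c = c + 9  # -> c = 38
c = c + 12  # -> c = 50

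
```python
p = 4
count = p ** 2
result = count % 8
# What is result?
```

Answer: 0

Derivation:
Trace (tracking result):
p = 4  # -> p = 4
count = p ** 2  # -> count = 16
result = count % 8  # -> result = 0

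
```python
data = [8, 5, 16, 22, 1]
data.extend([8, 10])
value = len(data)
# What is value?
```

Answer: 7

Derivation:
Trace (tracking value):
data = [8, 5, 16, 22, 1]  # -> data = [8, 5, 16, 22, 1]
data.extend([8, 10])  # -> data = [8, 5, 16, 22, 1, 8, 10]
value = len(data)  # -> value = 7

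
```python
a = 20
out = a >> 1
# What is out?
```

Answer: 10

Derivation:
Trace (tracking out):
a = 20  # -> a = 20
out = a >> 1  # -> out = 10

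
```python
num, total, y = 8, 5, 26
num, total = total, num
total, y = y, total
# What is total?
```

Trace (tracking total):
num, total, y = (8, 5, 26)  # -> num = 8, total = 5, y = 26
num, total = (total, num)  # -> num = 5, total = 8
total, y = (y, total)  # -> total = 26, y = 8

Answer: 26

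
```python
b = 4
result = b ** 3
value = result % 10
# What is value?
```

Trace (tracking value):
b = 4  # -> b = 4
result = b ** 3  # -> result = 64
value = result % 10  # -> value = 4

Answer: 4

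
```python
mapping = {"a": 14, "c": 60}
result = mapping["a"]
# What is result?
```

Trace (tracking result):
mapping = {'a': 14, 'c': 60}  # -> mapping = {'a': 14, 'c': 60}
result = mapping['a']  # -> result = 14

Answer: 14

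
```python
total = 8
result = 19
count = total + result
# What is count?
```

Answer: 27

Derivation:
Trace (tracking count):
total = 8  # -> total = 8
result = 19  # -> result = 19
count = total + result  # -> count = 27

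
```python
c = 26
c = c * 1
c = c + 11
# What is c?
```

Trace (tracking c):
c = 26  # -> c = 26
c = c * 1  # -> c = 26
c = c + 11  # -> c = 37

Answer: 37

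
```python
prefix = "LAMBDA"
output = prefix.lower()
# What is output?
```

Trace (tracking output):
prefix = 'LAMBDA'  # -> prefix = 'LAMBDA'
output = prefix.lower()  # -> output = 'lambda'

Answer: 'lambda'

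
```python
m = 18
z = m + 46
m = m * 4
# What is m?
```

Answer: 72

Derivation:
Trace (tracking m):
m = 18  # -> m = 18
z = m + 46  # -> z = 64
m = m * 4  # -> m = 72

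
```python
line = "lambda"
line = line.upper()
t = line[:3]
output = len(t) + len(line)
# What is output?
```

Answer: 9

Derivation:
Trace (tracking output):
line = 'lambda'  # -> line = 'lambda'
line = line.upper()  # -> line = 'LAMBDA'
t = line[:3]  # -> t = 'LAM'
output = len(t) + len(line)  # -> output = 9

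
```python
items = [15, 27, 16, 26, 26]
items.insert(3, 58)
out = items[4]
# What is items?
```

Trace (tracking items):
items = [15, 27, 16, 26, 26]  # -> items = [15, 27, 16, 26, 26]
items.insert(3, 58)  # -> items = [15, 27, 16, 58, 26, 26]
out = items[4]  # -> out = 26

Answer: [15, 27, 16, 58, 26, 26]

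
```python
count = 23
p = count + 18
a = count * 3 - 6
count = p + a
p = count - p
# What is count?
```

Answer: 104

Derivation:
Trace (tracking count):
count = 23  # -> count = 23
p = count + 18  # -> p = 41
a = count * 3 - 6  # -> a = 63
count = p + a  # -> count = 104
p = count - p  # -> p = 63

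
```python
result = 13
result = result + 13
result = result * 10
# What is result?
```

Trace (tracking result):
result = 13  # -> result = 13
result = result + 13  # -> result = 26
result = result * 10  # -> result = 260

Answer: 260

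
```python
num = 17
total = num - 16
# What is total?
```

Trace (tracking total):
num = 17  # -> num = 17
total = num - 16  # -> total = 1

Answer: 1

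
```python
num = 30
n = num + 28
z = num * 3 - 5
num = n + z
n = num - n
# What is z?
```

Trace (tracking z):
num = 30  # -> num = 30
n = num + 28  # -> n = 58
z = num * 3 - 5  # -> z = 85
num = n + z  # -> num = 143
n = num - n  # -> n = 85

Answer: 85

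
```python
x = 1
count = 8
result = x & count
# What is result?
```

Trace (tracking result):
x = 1  # -> x = 1
count = 8  # -> count = 8
result = x & count  # -> result = 0

Answer: 0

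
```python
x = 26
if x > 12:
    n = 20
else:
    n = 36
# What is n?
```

Answer: 20

Derivation:
Trace (tracking n):
x = 26  # -> x = 26
if x > 12:  # condition is True
    n = 20  # -> n = 20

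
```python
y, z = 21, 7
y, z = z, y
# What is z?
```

Answer: 21

Derivation:
Trace (tracking z):
y, z = (21, 7)  # -> y = 21, z = 7
y, z = (z, y)  # -> y = 7, z = 21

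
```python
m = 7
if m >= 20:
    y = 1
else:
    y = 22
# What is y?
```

Answer: 22

Derivation:
Trace (tracking y):
m = 7  # -> m = 7
if m >= 20:  # condition is False
else:
    y = 22  # -> y = 22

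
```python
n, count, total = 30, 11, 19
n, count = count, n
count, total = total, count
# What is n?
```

Trace (tracking n):
n, count, total = (30, 11, 19)  # -> n = 30, count = 11, total = 19
n, count = (count, n)  # -> n = 11, count = 30
count, total = (total, count)  # -> count = 19, total = 30

Answer: 11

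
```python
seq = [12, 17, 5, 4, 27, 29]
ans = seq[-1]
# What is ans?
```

Trace (tracking ans):
seq = [12, 17, 5, 4, 27, 29]  # -> seq = [12, 17, 5, 4, 27, 29]
ans = seq[-1]  # -> ans = 29

Answer: 29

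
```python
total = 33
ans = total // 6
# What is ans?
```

Trace (tracking ans):
total = 33  # -> total = 33
ans = total // 6  # -> ans = 5

Answer: 5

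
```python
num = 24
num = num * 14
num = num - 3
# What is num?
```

Answer: 333

Derivation:
Trace (tracking num):
num = 24  # -> num = 24
num = num * 14  # -> num = 336
num = num - 3  # -> num = 333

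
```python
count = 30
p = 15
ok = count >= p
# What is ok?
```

Trace (tracking ok):
count = 30  # -> count = 30
p = 15  # -> p = 15
ok = count >= p  # -> ok = True

Answer: True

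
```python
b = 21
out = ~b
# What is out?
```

Answer: -22

Derivation:
Trace (tracking out):
b = 21  # -> b = 21
out = ~b  # -> out = -22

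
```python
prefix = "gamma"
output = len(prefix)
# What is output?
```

Trace (tracking output):
prefix = 'gamma'  # -> prefix = 'gamma'
output = len(prefix)  # -> output = 5

Answer: 5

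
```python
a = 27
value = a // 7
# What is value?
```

Answer: 3

Derivation:
Trace (tracking value):
a = 27  # -> a = 27
value = a // 7  # -> value = 3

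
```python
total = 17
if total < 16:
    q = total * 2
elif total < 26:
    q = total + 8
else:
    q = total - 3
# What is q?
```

Answer: 25

Derivation:
Trace (tracking q):
total = 17  # -> total = 17
if total < 16:  # condition is False
elif total < 26:  # condition is True
    q = total + 8  # -> q = 25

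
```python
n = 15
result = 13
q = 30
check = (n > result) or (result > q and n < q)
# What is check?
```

Trace (tracking check):
n = 15  # -> n = 15
result = 13  # -> result = 13
q = 30  # -> q = 30
check = n > result or (result > q and n < q)  # -> check = True

Answer: True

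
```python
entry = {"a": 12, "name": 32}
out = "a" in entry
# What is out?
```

Trace (tracking out):
entry = {'a': 12, 'name': 32}  # -> entry = {'a': 12, 'name': 32}
out = 'a' in entry  # -> out = True

Answer: True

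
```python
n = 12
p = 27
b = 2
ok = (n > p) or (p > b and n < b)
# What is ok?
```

Answer: False

Derivation:
Trace (tracking ok):
n = 12  # -> n = 12
p = 27  # -> p = 27
b = 2  # -> b = 2
ok = n > p or (p > b and n < b)  # -> ok = False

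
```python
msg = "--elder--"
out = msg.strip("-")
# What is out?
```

Trace (tracking out):
msg = '--elder--'  # -> msg = '--elder--'
out = msg.strip('-')  # -> out = 'elder'

Answer: 'elder'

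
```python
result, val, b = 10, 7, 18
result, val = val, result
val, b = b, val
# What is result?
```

Answer: 7

Derivation:
Trace (tracking result):
result, val, b = (10, 7, 18)  # -> result = 10, val = 7, b = 18
result, val = (val, result)  # -> result = 7, val = 10
val, b = (b, val)  # -> val = 18, b = 10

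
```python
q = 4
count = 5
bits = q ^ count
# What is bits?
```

Answer: 1

Derivation:
Trace (tracking bits):
q = 4  # -> q = 4
count = 5  # -> count = 5
bits = q ^ count  # -> bits = 1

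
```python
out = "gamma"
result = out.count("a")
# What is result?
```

Trace (tracking result):
out = 'gamma'  # -> out = 'gamma'
result = out.count('a')  # -> result = 2

Answer: 2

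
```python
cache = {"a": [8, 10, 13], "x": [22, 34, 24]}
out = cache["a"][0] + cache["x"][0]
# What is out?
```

Trace (tracking out):
cache = {'a': [8, 10, 13], 'x': [22, 34, 24]}  # -> cache = {'a': [8, 10, 13], 'x': [22, 34, 24]}
out = cache['a'][0] + cache['x'][0]  # -> out = 30

Answer: 30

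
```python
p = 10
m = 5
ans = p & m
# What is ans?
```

Trace (tracking ans):
p = 10  # -> p = 10
m = 5  # -> m = 5
ans = p & m  # -> ans = 0

Answer: 0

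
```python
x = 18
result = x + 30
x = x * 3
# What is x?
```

Answer: 54

Derivation:
Trace (tracking x):
x = 18  # -> x = 18
result = x + 30  # -> result = 48
x = x * 3  # -> x = 54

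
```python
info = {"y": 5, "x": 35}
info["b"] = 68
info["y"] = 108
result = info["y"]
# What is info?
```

Trace (tracking info):
info = {'y': 5, 'x': 35}  # -> info = {'y': 5, 'x': 35}
info['b'] = 68  # -> info = {'y': 5, 'x': 35, 'b': 68}
info['y'] = 108  # -> info = {'y': 108, 'x': 35, 'b': 68}
result = info['y']  # -> result = 108

Answer: {'y': 108, 'x': 35, 'b': 68}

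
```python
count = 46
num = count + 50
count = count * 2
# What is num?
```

Trace (tracking num):
count = 46  # -> count = 46
num = count + 50  # -> num = 96
count = count * 2  # -> count = 92

Answer: 96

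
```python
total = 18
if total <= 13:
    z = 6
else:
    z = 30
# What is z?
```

Answer: 30

Derivation:
Trace (tracking z):
total = 18  # -> total = 18
if total <= 13:  # condition is False
else:
    z = 30  # -> z = 30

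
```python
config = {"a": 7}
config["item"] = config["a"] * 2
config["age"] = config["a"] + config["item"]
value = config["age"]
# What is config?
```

Answer: {'a': 7, 'item': 14, 'age': 21}

Derivation:
Trace (tracking config):
config = {'a': 7}  # -> config = {'a': 7}
config['item'] = config['a'] * 2  # -> config = {'a': 7, 'item': 14}
config['age'] = config['a'] + config['item']  # -> config = {'a': 7, 'item': 14, 'age': 21}
value = config['age']  # -> value = 21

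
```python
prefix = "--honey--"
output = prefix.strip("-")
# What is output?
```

Answer: 'honey'

Derivation:
Trace (tracking output):
prefix = '--honey--'  # -> prefix = '--honey--'
output = prefix.strip('-')  # -> output = 'honey'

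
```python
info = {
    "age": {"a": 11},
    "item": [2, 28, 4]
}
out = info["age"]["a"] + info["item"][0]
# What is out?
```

Answer: 13

Derivation:
Trace (tracking out):
info = {'age': {'a': 11}, 'item': [2, 28, 4]}  # -> info = {'age': {'a': 11}, 'item': [2, 28, 4]}
out = info['age']['a'] + info['item'][0]  # -> out = 13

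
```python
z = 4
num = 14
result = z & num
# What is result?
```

Answer: 4

Derivation:
Trace (tracking result):
z = 4  # -> z = 4
num = 14  # -> num = 14
result = z & num  # -> result = 4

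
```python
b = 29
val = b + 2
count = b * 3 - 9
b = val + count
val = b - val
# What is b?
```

Trace (tracking b):
b = 29  # -> b = 29
val = b + 2  # -> val = 31
count = b * 3 - 9  # -> count = 78
b = val + count  # -> b = 109
val = b - val  # -> val = 78

Answer: 109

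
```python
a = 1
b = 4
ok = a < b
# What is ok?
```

Answer: True

Derivation:
Trace (tracking ok):
a = 1  # -> a = 1
b = 4  # -> b = 4
ok = a < b  # -> ok = True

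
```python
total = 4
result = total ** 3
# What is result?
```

Answer: 64

Derivation:
Trace (tracking result):
total = 4  # -> total = 4
result = total ** 3  # -> result = 64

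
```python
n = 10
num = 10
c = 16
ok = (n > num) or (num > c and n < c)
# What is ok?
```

Answer: False

Derivation:
Trace (tracking ok):
n = 10  # -> n = 10
num = 10  # -> num = 10
c = 16  # -> c = 16
ok = n > num or (num > c and n < c)  # -> ok = False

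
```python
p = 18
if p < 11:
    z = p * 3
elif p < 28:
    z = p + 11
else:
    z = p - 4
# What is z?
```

Trace (tracking z):
p = 18  # -> p = 18
if p < 11:  # condition is False
elif p < 28:  # condition is True
    z = p + 11  # -> z = 29

Answer: 29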